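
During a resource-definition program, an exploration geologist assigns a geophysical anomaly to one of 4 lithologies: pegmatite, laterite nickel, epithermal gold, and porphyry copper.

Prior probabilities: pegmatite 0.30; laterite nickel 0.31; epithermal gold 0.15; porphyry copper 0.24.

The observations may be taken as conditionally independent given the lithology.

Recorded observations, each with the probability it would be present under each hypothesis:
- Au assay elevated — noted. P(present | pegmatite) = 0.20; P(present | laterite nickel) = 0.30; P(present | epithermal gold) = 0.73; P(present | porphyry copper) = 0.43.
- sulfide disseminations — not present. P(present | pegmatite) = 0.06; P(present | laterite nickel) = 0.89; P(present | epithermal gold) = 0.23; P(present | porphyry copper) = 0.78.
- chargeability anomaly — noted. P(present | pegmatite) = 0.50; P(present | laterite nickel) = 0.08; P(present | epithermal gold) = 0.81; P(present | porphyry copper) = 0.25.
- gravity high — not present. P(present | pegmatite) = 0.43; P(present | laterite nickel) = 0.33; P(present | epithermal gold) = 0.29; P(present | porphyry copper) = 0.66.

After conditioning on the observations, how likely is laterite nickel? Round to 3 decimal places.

For each hypothesis, the unnormalized posterior weight is prior × product of the observation likelihoods (using 1 − P(present | H) for each absent observation):
  pegmatite: 0.30 × 0.20 × (1 − 0.06) × 0.50 × (1 − 0.43) = 0.016074
  laterite nickel: 0.31 × 0.30 × (1 − 0.89) × 0.08 × (1 − 0.33) = 0.00054833
  epithermal gold: 0.15 × 0.73 × (1 − 0.23) × 0.81 × (1 − 0.29) = 0.04849
  porphyry copper: 0.24 × 0.43 × (1 − 0.78) × 0.25 × (1 − 0.66) = 0.0019298
The unnormalized weights sum to 0.067042.
P(laterite nickel | evidence) = 0.00054833 / 0.067042 ≈ 0.008.

0.008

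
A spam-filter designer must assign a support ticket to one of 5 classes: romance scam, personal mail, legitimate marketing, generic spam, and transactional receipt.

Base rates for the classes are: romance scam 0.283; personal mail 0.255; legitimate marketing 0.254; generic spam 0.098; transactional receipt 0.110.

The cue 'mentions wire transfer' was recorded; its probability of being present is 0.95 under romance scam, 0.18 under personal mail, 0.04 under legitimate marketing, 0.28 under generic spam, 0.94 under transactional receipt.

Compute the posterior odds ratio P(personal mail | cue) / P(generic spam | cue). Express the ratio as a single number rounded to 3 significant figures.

Posterior odds equal prior odds times the likelihood ratio; only the two competing hypotheses matter.
  personal mail: 0.255 × 0.18 = 0.0459
  generic spam: 0.098 × 0.28 = 0.02744
Posterior odds = 0.0459 / 0.02744 ≈ 1.67.

1.67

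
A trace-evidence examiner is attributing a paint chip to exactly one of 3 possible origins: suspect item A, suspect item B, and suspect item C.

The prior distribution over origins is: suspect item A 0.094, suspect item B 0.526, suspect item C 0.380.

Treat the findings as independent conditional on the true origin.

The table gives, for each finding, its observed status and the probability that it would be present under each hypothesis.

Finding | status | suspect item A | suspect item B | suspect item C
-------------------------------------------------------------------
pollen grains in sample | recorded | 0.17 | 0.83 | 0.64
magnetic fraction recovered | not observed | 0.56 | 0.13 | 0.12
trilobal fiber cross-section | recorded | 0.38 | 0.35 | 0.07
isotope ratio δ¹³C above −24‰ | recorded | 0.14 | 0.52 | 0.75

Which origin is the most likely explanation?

Multiply each prior by the joint likelihood of the evidence pattern (using 1 − P(present | H) for each absent finding):
  suspect item A: 0.094 × 0.17 × (1 − 0.56) × 0.38 × 0.14 = 0.00037406
  suspect item B: 0.526 × 0.83 × (1 − 0.13) × 0.35 × 0.52 = 0.069128
  suspect item C: 0.380 × 0.64 × (1 − 0.12) × 0.07 × 0.75 = 0.011236
Marginal likelihood of the evidence = 0.080738.
P(suspect item A | evidence) ≈ 0.00037406 / 0.080738 ≈ 0.005
P(suspect item B | evidence) ≈ 0.069128 / 0.080738 ≈ 0.856
P(suspect item C | evidence) ≈ 0.011236 / 0.080738 ≈ 0.139
The largest is 0.856, so suspect item B is most probable.

suspect item B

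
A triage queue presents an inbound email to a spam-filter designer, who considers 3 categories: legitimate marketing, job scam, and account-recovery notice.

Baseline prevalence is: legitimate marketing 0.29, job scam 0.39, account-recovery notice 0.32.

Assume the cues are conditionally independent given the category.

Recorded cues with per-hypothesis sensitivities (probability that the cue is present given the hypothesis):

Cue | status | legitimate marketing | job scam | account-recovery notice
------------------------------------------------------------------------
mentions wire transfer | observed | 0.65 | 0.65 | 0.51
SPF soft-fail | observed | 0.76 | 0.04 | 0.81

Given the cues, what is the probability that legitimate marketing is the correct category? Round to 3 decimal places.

0.502

For each hypothesis, the unnormalized posterior weight is prior × product of the cue likelihoods:
  legitimate marketing: 0.29 × 0.65 × 0.76 = 0.14326
  job scam: 0.39 × 0.65 × 0.04 = 0.01014
  account-recovery notice: 0.32 × 0.51 × 0.81 = 0.13219
Marginal likelihood of the evidence = 0.28559.
P(legitimate marketing | evidence) = 0.14326 / 0.28559 ≈ 0.502.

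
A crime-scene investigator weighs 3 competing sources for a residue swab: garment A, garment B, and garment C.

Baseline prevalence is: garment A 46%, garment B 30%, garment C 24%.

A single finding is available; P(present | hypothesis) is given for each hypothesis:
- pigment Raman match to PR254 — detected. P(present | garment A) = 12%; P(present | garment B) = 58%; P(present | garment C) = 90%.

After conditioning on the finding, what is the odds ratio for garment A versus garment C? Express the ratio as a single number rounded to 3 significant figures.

Posterior odds equal prior odds times the likelihood ratio; only the two competing hypotheses matter.
  garment A: 0.46 × 0.12 = 0.0552
  garment C: 0.24 × 0.90 = 0.216
Odds(garment A : garment C) = 0.0552 / 0.216 ≈ 0.256.

0.256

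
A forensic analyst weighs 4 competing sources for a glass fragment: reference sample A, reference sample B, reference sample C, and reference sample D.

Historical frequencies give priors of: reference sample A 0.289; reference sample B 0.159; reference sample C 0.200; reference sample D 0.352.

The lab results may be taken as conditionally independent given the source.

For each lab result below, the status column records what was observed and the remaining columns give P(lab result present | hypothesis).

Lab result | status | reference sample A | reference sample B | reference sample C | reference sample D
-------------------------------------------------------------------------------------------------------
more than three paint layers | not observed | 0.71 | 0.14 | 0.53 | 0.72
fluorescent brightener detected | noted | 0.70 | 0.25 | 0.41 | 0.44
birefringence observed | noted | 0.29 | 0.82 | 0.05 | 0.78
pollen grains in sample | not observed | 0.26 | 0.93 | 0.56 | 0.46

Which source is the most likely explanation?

For each hypothesis, the unnormalized posterior weight is prior × product of the lab result likelihoods (using 1 − P(present | H) for each absent lab result):
  reference sample A: 0.289 × (1 − 0.71) × 0.70 × 0.29 × (1 − 0.26) = 0.01259
  reference sample B: 0.159 × (1 − 0.14) × 0.25 × 0.82 × (1 − 0.93) = 0.0019622
  reference sample C: 0.200 × (1 − 0.53) × 0.41 × 0.05 × (1 − 0.56) = 0.00084788
  reference sample D: 0.352 × (1 − 0.72) × 0.44 × 0.78 × (1 − 0.46) = 0.018266
The unnormalized weights sum to 0.033666.
P(reference sample A | evidence) ≈ 0.01259 / 0.033666 ≈ 0.374
P(reference sample B | evidence) ≈ 0.0019622 / 0.033666 ≈ 0.058
P(reference sample C | evidence) ≈ 0.00084788 / 0.033666 ≈ 0.025
P(reference sample D | evidence) ≈ 0.018266 / 0.033666 ≈ 0.543
The largest is 0.543, so reference sample D is most probable.

reference sample D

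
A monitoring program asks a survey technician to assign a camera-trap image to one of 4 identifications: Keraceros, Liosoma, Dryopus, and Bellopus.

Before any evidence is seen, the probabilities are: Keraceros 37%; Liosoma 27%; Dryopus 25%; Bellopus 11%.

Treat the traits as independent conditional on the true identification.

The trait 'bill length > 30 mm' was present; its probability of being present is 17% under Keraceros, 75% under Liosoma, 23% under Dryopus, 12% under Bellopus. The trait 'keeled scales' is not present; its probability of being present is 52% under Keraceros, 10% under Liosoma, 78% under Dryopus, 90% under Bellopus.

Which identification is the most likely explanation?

For each hypothesis, the unnormalized posterior weight is prior × product of the trait likelihoods (using 1 − P(present | H) for each absent trait):
  Keraceros: 0.37 × 0.17 × (1 − 0.52) = 0.030192
  Liosoma: 0.27 × 0.75 × (1 − 0.10) = 0.18225
  Dryopus: 0.25 × 0.23 × (1 − 0.78) = 0.01265
  Bellopus: 0.11 × 0.12 × (1 − 0.90) = 0.00132
The unnormalized weights sum to 0.22641.
P(Keraceros | evidence) ≈ 0.030192 / 0.22641 ≈ 0.133
P(Liosoma | evidence) ≈ 0.18225 / 0.22641 ≈ 0.805
P(Dryopus | evidence) ≈ 0.01265 / 0.22641 ≈ 0.056
P(Bellopus | evidence) ≈ 0.00132 / 0.22641 ≈ 0.006
The largest is 0.805, so Liosoma is most probable.

Liosoma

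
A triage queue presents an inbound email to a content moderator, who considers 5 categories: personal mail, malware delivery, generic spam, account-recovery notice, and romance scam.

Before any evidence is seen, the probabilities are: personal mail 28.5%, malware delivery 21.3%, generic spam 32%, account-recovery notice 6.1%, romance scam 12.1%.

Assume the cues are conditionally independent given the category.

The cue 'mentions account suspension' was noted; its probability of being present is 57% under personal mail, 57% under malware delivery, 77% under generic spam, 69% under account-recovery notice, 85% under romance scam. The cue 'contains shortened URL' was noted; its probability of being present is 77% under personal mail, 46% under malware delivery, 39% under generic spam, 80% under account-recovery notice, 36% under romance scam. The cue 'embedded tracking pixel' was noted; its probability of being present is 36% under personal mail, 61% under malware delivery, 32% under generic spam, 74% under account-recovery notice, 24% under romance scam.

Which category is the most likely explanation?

personal mail

Multiply each prior by the joint likelihood of the cue pattern:
  personal mail: 0.285 × 0.57 × 0.77 × 0.36 = 0.045031
  malware delivery: 0.213 × 0.57 × 0.46 × 0.61 = 0.034068
  generic spam: 0.320 × 0.77 × 0.39 × 0.32 = 0.030751
  account-recovery notice: 0.061 × 0.69 × 0.80 × 0.74 = 0.024917
  romance scam: 0.121 × 0.85 × 0.36 × 0.24 = 0.0088862
Normalizing constant Z = 0.045031 + 0.034068 + 0.030751 + 0.024917 + 0.0088862 = 0.14365.
P(personal mail | evidence) ≈ 0.045031 / 0.14365 ≈ 0.313
P(malware delivery | evidence) ≈ 0.034068 / 0.14365 ≈ 0.237
P(generic spam | evidence) ≈ 0.030751 / 0.14365 ≈ 0.214
P(account-recovery notice | evidence) ≈ 0.024917 / 0.14365 ≈ 0.173
P(romance scam | evidence) ≈ 0.0088862 / 0.14365 ≈ 0.062
The largest is 0.313, so personal mail is most probable.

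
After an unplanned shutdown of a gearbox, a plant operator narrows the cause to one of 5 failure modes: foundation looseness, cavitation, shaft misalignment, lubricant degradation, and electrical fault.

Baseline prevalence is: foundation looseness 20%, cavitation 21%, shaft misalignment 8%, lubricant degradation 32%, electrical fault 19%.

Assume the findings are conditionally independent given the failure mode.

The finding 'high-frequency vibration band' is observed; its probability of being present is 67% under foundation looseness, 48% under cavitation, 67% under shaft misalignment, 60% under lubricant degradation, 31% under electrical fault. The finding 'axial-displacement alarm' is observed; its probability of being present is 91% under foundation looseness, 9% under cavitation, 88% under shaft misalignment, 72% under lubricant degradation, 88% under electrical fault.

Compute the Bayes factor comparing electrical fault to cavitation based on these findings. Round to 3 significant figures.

6.31

The Bayes factor is the ratio of the joint likelihoods of the evidence pattern under the two hypotheses.
  electrical fault: 0.31 × 0.88 = 0.2728
  cavitation: 0.48 × 0.09 = 0.0432
Bayes factor = 0.2728 / 0.0432 ≈ 6.31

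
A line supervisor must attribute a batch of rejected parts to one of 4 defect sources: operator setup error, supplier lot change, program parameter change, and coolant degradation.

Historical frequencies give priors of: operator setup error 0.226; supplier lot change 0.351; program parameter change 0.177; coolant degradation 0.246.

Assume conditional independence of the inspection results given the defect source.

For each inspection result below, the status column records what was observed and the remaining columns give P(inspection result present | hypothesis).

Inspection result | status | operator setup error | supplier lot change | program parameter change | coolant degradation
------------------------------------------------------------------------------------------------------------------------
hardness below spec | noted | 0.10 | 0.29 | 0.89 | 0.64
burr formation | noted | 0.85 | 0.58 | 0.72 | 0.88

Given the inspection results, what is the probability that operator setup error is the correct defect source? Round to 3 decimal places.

0.058

Multiply each prior by the joint likelihood of the inspection result pattern:
  operator setup error: 0.226 × 0.10 × 0.85 = 0.01921
  supplier lot change: 0.351 × 0.29 × 0.58 = 0.059038
  program parameter change: 0.177 × 0.89 × 0.72 = 0.11342
  coolant degradation: 0.246 × 0.64 × 0.88 = 0.13855
Normalizing constant Z = 0.01921 + 0.059038 + 0.11342 + 0.13855 = 0.33022.
P(operator setup error | evidence) = 0.01921 / 0.33022 ≈ 0.058.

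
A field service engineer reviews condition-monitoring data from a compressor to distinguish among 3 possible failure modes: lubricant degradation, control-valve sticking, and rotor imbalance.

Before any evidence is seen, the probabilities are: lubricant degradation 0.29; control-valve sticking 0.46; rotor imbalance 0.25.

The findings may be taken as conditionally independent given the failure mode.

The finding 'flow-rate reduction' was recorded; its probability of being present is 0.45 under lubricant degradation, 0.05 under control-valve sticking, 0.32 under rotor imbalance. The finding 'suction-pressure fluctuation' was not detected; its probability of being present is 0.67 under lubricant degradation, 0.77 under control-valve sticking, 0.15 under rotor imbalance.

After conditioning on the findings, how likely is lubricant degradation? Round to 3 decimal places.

For each hypothesis, the unnormalized posterior weight is prior × product of the finding likelihoods (using 1 − P(present | H) for each absent finding):
  lubricant degradation: 0.29 × 0.45 × (1 − 0.67) = 0.043065
  control-valve sticking: 0.46 × 0.05 × (1 − 0.77) = 0.00529
  rotor imbalance: 0.25 × 0.32 × (1 − 0.15) = 0.068
The unnormalized weights sum to 0.11636.
P(lubricant degradation | evidence) = 0.043065 / 0.11636 ≈ 0.370.

0.370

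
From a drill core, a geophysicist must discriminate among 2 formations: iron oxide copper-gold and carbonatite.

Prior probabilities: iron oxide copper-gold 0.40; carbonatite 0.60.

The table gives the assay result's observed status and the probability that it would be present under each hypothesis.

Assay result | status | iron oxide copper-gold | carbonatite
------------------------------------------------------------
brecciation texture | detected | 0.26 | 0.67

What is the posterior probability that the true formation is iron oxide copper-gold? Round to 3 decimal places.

Multiply each prior by the likelihood of the assay result:
  iron oxide copper-gold: 0.40 × 0.26 = 0.104
  carbonatite: 0.60 × 0.67 = 0.402
Marginal likelihood of the evidence = 0.506.
P(iron oxide copper-gold | evidence) = 0.104 / 0.506 ≈ 0.206.

0.206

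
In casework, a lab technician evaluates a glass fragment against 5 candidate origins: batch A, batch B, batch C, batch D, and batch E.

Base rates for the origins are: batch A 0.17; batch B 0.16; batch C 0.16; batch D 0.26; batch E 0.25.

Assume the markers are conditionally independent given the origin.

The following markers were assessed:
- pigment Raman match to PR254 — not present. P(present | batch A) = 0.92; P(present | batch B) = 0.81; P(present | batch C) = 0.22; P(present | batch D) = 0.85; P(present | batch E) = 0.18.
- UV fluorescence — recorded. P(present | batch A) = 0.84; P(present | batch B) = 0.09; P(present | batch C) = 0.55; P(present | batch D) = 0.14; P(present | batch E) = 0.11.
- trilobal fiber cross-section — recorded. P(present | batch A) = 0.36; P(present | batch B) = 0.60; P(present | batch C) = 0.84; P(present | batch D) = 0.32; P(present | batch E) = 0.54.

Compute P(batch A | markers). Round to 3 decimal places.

0.053

For each hypothesis, the unnormalized posterior weight is prior × product of the marker likelihoods (using 1 − P(present | H) for each absent marker):
  batch A: 0.17 × (1 − 0.92) × 0.84 × 0.36 = 0.0041126
  batch B: 0.16 × (1 − 0.81) × 0.09 × 0.60 = 0.0016416
  batch C: 0.16 × (1 − 0.22) × 0.55 × 0.84 = 0.057658
  batch D: 0.26 × (1 − 0.85) × 0.14 × 0.32 = 0.0017472
  batch E: 0.25 × (1 − 0.18) × 0.11 × 0.54 = 0.012177
Marginal likelihood of the evidence = 0.077336.
P(batch A | evidence) = 0.0041126 / 0.077336 ≈ 0.053.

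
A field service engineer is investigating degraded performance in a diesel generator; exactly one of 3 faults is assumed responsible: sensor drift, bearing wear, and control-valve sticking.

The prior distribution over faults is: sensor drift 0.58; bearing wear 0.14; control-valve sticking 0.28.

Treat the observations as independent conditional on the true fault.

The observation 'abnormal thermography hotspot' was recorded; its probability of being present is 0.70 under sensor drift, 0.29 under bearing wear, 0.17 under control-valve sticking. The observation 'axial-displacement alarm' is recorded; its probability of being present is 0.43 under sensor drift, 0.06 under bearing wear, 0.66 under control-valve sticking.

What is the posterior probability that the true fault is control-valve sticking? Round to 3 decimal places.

By Bayes' rule with conditional independence, the unnormalized weight for each hypothesis is prior × ∏ likelihoods:
  sensor drift: 0.58 × 0.70 × 0.43 = 0.17458
  bearing wear: 0.14 × 0.29 × 0.06 = 0.002436
  control-valve sticking: 0.28 × 0.17 × 0.66 = 0.031416
Marginal likelihood of the evidence = 0.20843.
P(control-valve sticking | evidence) = 0.031416 / 0.20843 ≈ 0.151.

0.151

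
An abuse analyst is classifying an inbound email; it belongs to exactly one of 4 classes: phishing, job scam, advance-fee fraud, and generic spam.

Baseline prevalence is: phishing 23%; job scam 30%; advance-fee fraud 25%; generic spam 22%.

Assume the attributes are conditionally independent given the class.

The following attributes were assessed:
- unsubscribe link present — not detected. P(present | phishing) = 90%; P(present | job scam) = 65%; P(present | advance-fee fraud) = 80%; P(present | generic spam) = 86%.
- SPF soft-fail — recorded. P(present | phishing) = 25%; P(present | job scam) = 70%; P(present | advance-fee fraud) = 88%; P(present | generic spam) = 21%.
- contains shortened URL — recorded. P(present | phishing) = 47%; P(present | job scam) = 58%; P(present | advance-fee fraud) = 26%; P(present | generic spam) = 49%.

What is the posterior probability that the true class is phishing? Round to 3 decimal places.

0.045

By Bayes' rule with conditional independence, the unnormalized weight for each hypothesis is prior × ∏ likelihoods (using 1 − P(present | H) for each absent attribute):
  phishing: 0.23 × (1 − 0.90) × 0.25 × 0.47 = 0.0027025
  job scam: 0.30 × (1 − 0.65) × 0.70 × 0.58 = 0.04263
  advance-fee fraud: 0.25 × (1 − 0.80) × 0.88 × 0.26 = 0.01144
  generic spam: 0.22 × (1 − 0.86) × 0.21 × 0.49 = 0.0031693
Normalizing constant Z = 0.0027025 + 0.04263 + 0.01144 + 0.0031693 = 0.059942.
P(phishing | evidence) = 0.0027025 / 0.059942 ≈ 0.045.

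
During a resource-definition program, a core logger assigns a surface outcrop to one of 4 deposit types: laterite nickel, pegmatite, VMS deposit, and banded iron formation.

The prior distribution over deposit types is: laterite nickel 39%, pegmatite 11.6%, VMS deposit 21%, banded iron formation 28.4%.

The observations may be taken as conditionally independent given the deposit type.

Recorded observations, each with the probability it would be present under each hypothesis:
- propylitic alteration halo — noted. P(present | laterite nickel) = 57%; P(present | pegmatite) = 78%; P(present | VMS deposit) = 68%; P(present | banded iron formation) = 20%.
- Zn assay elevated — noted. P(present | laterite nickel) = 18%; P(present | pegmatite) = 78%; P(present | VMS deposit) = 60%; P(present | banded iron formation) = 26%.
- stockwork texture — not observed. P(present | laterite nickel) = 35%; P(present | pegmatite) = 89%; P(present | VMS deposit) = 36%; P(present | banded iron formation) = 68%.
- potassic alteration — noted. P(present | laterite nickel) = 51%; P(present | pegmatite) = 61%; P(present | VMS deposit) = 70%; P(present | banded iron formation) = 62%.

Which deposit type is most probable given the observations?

Multiply each prior by the joint likelihood of the evidence pattern (using 1 − P(present | H) for each absent observation):
  laterite nickel: 0.390 × 0.57 × 0.18 × (1 − 0.35) × 0.51 = 0.013265
  pegmatite: 0.116 × 0.78 × 0.78 × (1 − 0.89) × 0.61 = 0.0047355
  VMS deposit: 0.210 × 0.68 × 0.60 × (1 − 0.36) × 0.70 = 0.038385
  banded iron formation: 0.284 × 0.20 × 0.26 × (1 − 0.68) × 0.62 = 0.00293
Marginal likelihood of the evidence = 0.059315.
P(laterite nickel | evidence) ≈ 0.013265 / 0.059315 ≈ 0.224
P(pegmatite | evidence) ≈ 0.0047355 / 0.059315 ≈ 0.080
P(VMS deposit | evidence) ≈ 0.038385 / 0.059315 ≈ 0.647
P(banded iron formation | evidence) ≈ 0.00293 / 0.059315 ≈ 0.049
The largest is 0.647, so VMS deposit is most probable.

VMS deposit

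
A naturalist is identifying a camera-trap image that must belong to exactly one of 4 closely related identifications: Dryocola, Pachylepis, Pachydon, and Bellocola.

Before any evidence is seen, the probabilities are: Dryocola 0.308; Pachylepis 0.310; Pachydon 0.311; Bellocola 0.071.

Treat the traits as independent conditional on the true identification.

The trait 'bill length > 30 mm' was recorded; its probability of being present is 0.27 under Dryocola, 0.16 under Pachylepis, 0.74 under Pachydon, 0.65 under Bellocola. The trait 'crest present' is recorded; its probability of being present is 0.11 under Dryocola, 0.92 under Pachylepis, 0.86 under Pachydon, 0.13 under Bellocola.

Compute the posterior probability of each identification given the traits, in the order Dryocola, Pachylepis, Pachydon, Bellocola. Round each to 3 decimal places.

For each hypothesis, the unnormalized posterior weight is prior × product of the trait likelihoods:
  Dryocola: 0.308 × 0.27 × 0.11 = 0.0091476
  Pachylepis: 0.310 × 0.16 × 0.92 = 0.045632
  Pachydon: 0.311 × 0.74 × 0.86 = 0.19792
  Bellocola: 0.071 × 0.65 × 0.13 = 0.0059995
The unnormalized weights sum to 0.2587.
P(Dryocola | evidence) = 0.0091476 / 0.2587 ≈ 0.035
P(Pachylepis | evidence) = 0.045632 / 0.2587 ≈ 0.176
P(Pachydon | evidence) = 0.19792 / 0.2587 ≈ 0.765
P(Bellocola | evidence) = 0.0059995 / 0.2587 ≈ 0.023

0.035, 0.176, 0.765, 0.023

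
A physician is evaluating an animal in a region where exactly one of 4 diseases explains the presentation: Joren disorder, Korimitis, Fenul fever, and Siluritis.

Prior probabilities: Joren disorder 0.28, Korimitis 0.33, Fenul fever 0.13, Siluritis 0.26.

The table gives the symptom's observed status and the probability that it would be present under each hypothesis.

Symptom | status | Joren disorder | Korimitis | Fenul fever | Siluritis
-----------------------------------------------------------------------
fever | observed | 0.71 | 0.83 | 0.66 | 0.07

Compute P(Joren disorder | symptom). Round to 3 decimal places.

By Bayes' rule, the unnormalized weight for each hypothesis is prior × likelihood:
  Joren disorder: 0.28 × 0.71 = 0.1988
  Korimitis: 0.33 × 0.83 = 0.2739
  Fenul fever: 0.13 × 0.66 = 0.0858
  Siluritis: 0.26 × 0.07 = 0.0182
The unnormalized weights sum to 0.5767.
P(Joren disorder | evidence) = 0.1988 / 0.5767 ≈ 0.345.

0.345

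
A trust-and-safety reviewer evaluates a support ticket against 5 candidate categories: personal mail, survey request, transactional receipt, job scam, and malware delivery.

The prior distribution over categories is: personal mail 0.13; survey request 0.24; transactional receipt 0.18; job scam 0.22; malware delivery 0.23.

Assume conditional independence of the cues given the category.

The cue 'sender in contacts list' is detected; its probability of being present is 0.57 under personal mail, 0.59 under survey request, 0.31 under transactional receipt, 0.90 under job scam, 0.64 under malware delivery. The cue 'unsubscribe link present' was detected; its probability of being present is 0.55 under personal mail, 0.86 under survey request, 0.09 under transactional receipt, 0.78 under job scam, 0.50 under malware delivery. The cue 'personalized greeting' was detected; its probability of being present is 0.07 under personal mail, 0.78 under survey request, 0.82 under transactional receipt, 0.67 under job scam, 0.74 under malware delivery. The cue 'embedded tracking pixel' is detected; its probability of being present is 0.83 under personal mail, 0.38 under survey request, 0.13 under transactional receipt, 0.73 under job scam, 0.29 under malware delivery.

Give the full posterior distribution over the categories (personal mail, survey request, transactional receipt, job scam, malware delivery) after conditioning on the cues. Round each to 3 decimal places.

0.018, 0.277, 0.004, 0.580, 0.121

By Bayes' rule with conditional independence, the unnormalized weight for each hypothesis is prior × ∏ likelihoods:
  personal mail: 0.13 × 0.57 × 0.55 × 0.07 × 0.83 = 0.0023679
  survey request: 0.24 × 0.59 × 0.86 × 0.78 × 0.38 = 0.036094
  transactional receipt: 0.18 × 0.31 × 0.09 × 0.82 × 0.13 = 0.00053535
  job scam: 0.22 × 0.90 × 0.78 × 0.67 × 0.73 = 0.075537
  malware delivery: 0.23 × 0.64 × 0.50 × 0.74 × 0.29 = 0.015795
The unnormalized weights sum to 0.13033.
P(personal mail | evidence) = 0.0023679 / 0.13033 ≈ 0.018
P(survey request | evidence) = 0.036094 / 0.13033 ≈ 0.277
P(transactional receipt | evidence) = 0.00053535 / 0.13033 ≈ 0.004
P(job scam | evidence) = 0.075537 / 0.13033 ≈ 0.580
P(malware delivery | evidence) = 0.015795 / 0.13033 ≈ 0.121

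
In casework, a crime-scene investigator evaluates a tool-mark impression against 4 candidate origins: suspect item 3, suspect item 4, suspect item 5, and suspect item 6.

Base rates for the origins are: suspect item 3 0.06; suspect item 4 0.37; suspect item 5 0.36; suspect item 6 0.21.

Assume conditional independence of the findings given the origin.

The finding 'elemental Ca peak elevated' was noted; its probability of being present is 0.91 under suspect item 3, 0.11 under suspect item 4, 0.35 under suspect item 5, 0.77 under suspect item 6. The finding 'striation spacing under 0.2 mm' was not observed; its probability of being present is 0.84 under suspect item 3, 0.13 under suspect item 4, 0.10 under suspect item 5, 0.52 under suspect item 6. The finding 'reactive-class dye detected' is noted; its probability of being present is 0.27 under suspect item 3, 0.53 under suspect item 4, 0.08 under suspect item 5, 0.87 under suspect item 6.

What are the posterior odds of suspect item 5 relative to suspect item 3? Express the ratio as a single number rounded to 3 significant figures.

Unnormalized posterior weight (prior times the finding likelihoods) for each of the two hypotheses (using 1 − P(present | H) for each absent finding):
  suspect item 5: 0.36 × 0.35 × (1 − 0.10) × 0.08 = 0.009072
  suspect item 3: 0.06 × 0.91 × (1 − 0.84) × 0.27 = 0.0023587
Posterior odds = 0.009072 / 0.0023587 ≈ 3.85.

3.85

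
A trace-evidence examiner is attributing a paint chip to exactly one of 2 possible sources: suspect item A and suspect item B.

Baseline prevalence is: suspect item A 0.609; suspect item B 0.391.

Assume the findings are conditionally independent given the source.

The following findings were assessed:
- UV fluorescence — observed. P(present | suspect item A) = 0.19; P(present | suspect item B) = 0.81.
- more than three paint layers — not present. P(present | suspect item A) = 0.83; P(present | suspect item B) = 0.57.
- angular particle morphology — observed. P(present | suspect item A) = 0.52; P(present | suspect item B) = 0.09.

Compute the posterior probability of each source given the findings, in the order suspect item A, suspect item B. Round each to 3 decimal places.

0.455, 0.545

For each hypothesis, the unnormalized posterior weight is prior × product of the finding likelihoods (using 1 − P(present | H) for each absent finding):
  suspect item A: 0.609 × 0.19 × (1 − 0.83) × 0.52 = 0.010229
  suspect item B: 0.391 × 0.81 × (1 − 0.57) × 0.09 = 0.012257
The unnormalized weights sum to 0.022485.
P(suspect item A | evidence) = 0.010229 / 0.022485 ≈ 0.455
P(suspect item B | evidence) = 0.012257 / 0.022485 ≈ 0.545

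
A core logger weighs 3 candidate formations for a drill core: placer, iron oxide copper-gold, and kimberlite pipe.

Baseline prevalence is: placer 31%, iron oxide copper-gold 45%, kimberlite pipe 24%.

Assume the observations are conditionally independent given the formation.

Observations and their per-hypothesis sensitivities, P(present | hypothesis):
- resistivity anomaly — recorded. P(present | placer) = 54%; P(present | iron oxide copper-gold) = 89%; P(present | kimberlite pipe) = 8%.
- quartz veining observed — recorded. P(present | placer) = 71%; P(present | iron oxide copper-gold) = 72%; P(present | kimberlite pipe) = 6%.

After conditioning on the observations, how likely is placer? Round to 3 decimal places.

For each hypothesis, the unnormalized posterior weight is prior × product of the observation likelihoods:
  placer: 0.31 × 0.54 × 0.71 = 0.11885
  iron oxide copper-gold: 0.45 × 0.89 × 0.72 = 0.28836
  kimberlite pipe: 0.24 × 0.08 × 0.06 = 0.001152
Marginal likelihood of the evidence = 0.40837.
P(placer | evidence) = 0.11885 / 0.40837 ≈ 0.291.

0.291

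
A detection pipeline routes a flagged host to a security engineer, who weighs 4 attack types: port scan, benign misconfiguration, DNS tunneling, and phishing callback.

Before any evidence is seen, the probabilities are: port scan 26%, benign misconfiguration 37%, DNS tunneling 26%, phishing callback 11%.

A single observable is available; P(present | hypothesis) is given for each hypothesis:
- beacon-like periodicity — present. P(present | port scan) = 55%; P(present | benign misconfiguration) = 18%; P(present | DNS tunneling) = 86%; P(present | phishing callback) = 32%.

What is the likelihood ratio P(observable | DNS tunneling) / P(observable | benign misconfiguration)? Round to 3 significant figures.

The Bayes factor is the ratio of the two likelihoods.
  DNS tunneling: 0.86
  benign misconfiguration: 0.18
Bayes factor = 0.86 / 0.18 ≈ 4.78

4.78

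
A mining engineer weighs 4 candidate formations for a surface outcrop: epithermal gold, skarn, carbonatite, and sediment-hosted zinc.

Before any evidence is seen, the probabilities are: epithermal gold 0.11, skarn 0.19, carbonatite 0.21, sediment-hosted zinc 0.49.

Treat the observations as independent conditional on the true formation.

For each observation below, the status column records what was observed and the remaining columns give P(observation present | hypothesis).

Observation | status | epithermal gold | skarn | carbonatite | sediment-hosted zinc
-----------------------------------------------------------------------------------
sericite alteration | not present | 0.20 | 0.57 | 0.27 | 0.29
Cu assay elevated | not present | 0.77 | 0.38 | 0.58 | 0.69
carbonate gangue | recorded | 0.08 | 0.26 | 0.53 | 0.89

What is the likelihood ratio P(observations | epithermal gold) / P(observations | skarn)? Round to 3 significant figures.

Take the product of per-observation likelihoods under each hypothesis (using 1 − P(present | H) for each absent observation), then divide.
  epithermal gold: (1 − 0.20) × (1 − 0.77) × 0.08 = 0.01472
  skarn: (1 − 0.57) × (1 − 0.38) × 0.26 = 0.069316
Bayes factor = 0.01472 / 0.069316 ≈ 0.212

0.212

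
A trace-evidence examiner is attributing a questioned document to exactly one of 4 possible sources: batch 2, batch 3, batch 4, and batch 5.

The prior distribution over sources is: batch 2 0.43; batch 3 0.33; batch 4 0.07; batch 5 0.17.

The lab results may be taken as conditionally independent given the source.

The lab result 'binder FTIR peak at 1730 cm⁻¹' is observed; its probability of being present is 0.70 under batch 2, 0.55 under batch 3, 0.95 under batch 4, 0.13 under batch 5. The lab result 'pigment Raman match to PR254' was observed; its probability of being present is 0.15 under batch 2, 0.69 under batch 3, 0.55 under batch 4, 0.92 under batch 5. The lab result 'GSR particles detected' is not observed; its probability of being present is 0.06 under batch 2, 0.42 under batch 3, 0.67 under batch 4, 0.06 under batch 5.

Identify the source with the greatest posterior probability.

Multiply each prior by the joint likelihood of the lab result pattern (using 1 − P(present | H) for each absent lab result):
  batch 2: 0.43 × 0.70 × 0.15 × (1 − 0.06) = 0.042441
  batch 3: 0.33 × 0.55 × 0.69 × (1 − 0.42) = 0.072636
  batch 4: 0.07 × 0.95 × 0.55 × (1 − 0.67) = 0.01207
  batch 5: 0.17 × 0.13 × 0.92 × (1 − 0.06) = 0.019112
Marginal likelihood of the evidence = 0.14626.
P(batch 2 | evidence) ≈ 0.042441 / 0.14626 ≈ 0.290
P(batch 3 | evidence) ≈ 0.072636 / 0.14626 ≈ 0.497
P(batch 4 | evidence) ≈ 0.01207 / 0.14626 ≈ 0.083
P(batch 5 | evidence) ≈ 0.019112 / 0.14626 ≈ 0.131
The largest is 0.497, so batch 3 is most probable.

batch 3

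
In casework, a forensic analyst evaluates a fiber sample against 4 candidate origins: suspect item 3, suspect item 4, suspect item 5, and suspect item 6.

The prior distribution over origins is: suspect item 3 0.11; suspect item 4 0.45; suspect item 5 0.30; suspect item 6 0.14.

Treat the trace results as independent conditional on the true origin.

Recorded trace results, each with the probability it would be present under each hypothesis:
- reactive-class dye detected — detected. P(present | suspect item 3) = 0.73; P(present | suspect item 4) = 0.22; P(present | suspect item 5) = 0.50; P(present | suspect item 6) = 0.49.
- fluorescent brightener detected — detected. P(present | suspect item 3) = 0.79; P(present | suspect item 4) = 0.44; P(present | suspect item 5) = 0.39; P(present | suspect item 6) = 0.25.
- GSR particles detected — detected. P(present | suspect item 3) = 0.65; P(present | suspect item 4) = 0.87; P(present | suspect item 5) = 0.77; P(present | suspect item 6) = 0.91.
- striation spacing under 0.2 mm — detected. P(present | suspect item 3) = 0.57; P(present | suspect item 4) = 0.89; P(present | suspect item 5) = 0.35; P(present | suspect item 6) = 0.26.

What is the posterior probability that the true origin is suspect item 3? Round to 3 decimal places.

0.305

By Bayes' rule with conditional independence, the unnormalized weight for each hypothesis is prior × ∏ likelihoods:
  suspect item 3: 0.11 × 0.73 × 0.79 × 0.65 × 0.57 = 0.023503
  suspect item 4: 0.45 × 0.22 × 0.44 × 0.87 × 0.89 = 0.033729
  suspect item 5: 0.30 × 0.50 × 0.39 × 0.77 × 0.35 = 0.015766
  suspect item 6: 0.14 × 0.49 × 0.25 × 0.91 × 0.26 = 0.0040577
Marginal likelihood of the evidence = 0.077055.
P(suspect item 3 | evidence) = 0.023503 / 0.077055 ≈ 0.305.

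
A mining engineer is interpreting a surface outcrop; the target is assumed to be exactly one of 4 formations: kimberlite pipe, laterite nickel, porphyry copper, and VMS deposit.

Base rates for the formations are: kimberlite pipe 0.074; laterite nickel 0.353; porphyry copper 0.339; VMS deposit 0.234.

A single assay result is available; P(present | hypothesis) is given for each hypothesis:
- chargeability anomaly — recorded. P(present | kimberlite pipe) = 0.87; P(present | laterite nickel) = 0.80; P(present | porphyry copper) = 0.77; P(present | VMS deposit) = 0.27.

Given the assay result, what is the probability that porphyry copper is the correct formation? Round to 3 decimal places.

0.389

By Bayes' rule, the unnormalized weight for each hypothesis is prior × likelihood:
  kimberlite pipe: 0.074 × 0.87 = 0.06438
  laterite nickel: 0.353 × 0.80 = 0.2824
  porphyry copper: 0.339 × 0.77 = 0.26103
  VMS deposit: 0.234 × 0.27 = 0.06318
Normalizing constant Z = 0.06438 + 0.2824 + 0.26103 + 0.06318 = 0.67099.
P(porphyry copper | evidence) = 0.26103 / 0.67099 ≈ 0.389.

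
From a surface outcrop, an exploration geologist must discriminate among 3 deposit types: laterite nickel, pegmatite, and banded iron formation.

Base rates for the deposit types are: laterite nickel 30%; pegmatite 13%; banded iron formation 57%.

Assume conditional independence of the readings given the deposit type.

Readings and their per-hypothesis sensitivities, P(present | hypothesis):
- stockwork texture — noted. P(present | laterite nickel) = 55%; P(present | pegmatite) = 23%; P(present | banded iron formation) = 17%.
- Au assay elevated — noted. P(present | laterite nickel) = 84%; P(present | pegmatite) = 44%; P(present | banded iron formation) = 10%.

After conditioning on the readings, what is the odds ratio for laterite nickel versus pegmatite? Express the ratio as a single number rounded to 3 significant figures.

Unnormalized posterior weight (prior times the reading likelihoods) for each of the two hypotheses:
  laterite nickel: 0.30 × 0.55 × 0.84 = 0.1386
  pegmatite: 0.13 × 0.23 × 0.44 = 0.013156
Posterior odds = 0.1386 / 0.013156 ≈ 10.5.

10.5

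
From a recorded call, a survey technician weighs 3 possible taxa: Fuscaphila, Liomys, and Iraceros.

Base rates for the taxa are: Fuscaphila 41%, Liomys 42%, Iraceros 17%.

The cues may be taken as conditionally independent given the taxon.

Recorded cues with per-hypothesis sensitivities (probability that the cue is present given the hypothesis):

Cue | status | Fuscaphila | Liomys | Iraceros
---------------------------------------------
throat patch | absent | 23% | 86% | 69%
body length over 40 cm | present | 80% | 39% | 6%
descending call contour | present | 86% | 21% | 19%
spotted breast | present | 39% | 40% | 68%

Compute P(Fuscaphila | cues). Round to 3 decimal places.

0.973

For each hypothesis, the unnormalized posterior weight is prior × product of the cue likelihoods (using 1 − P(present | H) for each absent cue):
  Fuscaphila: 0.41 × (1 − 0.23) × 0.80 × 0.86 × 0.39 = 0.084709
  Liomys: 0.42 × (1 − 0.86) × 0.39 × 0.21 × 0.40 = 0.0019263
  Iraceros: 0.17 × (1 − 0.69) × 0.06 × 0.19 × 0.68 = 0.00040853
Marginal likelihood of the evidence = 0.087043.
P(Fuscaphila | evidence) = 0.084709 / 0.087043 ≈ 0.973.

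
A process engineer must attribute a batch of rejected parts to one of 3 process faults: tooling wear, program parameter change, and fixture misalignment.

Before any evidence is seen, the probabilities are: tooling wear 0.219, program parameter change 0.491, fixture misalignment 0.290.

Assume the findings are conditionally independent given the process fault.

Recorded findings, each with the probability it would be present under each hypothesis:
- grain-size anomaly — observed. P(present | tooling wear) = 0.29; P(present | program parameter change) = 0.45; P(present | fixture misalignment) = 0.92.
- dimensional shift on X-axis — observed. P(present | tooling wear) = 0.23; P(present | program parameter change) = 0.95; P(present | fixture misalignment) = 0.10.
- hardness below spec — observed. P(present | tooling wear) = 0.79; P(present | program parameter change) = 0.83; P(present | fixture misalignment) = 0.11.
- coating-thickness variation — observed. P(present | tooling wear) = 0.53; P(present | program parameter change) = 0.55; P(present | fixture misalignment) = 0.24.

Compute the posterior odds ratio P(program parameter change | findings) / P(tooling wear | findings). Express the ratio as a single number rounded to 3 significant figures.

15.7

Unnormalized posterior weight (prior times the finding likelihoods) for each of the two hypotheses:
  program parameter change: 0.491 × 0.45 × 0.95 × 0.83 × 0.55 = 0.09582
  tooling wear: 0.219 × 0.29 × 0.23 × 0.79 × 0.53 = 0.0061161
Odds(program parameter change : tooling wear) = 0.09582 / 0.0061161 ≈ 15.7.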